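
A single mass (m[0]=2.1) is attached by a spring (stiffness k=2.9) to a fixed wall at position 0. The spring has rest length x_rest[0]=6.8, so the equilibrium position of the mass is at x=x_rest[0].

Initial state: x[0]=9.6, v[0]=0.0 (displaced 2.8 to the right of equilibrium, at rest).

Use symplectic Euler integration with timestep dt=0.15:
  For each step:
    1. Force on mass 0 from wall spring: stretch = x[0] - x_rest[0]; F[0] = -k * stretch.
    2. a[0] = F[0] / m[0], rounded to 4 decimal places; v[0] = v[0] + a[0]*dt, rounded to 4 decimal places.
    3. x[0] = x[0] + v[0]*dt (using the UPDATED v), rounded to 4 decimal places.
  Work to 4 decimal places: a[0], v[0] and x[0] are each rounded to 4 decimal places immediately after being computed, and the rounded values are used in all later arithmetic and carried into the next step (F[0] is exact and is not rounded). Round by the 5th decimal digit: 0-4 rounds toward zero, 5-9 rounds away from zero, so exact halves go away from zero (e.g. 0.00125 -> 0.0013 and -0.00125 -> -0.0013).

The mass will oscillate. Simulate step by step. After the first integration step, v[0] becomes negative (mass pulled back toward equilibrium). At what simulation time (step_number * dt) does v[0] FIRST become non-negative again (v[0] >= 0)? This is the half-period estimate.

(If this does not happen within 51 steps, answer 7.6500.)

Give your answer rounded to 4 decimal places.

Answer: 2.7000

Derivation:
Step 0: x=[9.6000] v=[0.0000]
Step 1: x=[9.5130] v=[-0.5800]
Step 2: x=[9.3417] v=[-1.1420]
Step 3: x=[9.0914] v=[-1.6685]
Step 4: x=[8.7699] v=[-2.1431]
Step 5: x=[8.3872] v=[-2.5511]
Step 6: x=[7.9552] v=[-2.8799]
Step 7: x=[7.4873] v=[-3.1192]
Step 8: x=[6.9981] v=[-3.2616]
Step 9: x=[6.5027] v=[-3.3026]
Step 10: x=[6.0166] v=[-3.2410]
Step 11: x=[5.5548] v=[-3.0787]
Step 12: x=[5.1317] v=[-2.8208]
Step 13: x=[4.7604] v=[-2.4752]
Step 14: x=[4.4525] v=[-2.0527]
Step 15: x=[4.2175] v=[-1.5664]
Step 16: x=[4.0628] v=[-1.0315]
Step 17: x=[3.9931] v=[-0.4645]
Step 18: x=[4.0106] v=[0.1169]
First v>=0 after going negative at step 18, time=2.7000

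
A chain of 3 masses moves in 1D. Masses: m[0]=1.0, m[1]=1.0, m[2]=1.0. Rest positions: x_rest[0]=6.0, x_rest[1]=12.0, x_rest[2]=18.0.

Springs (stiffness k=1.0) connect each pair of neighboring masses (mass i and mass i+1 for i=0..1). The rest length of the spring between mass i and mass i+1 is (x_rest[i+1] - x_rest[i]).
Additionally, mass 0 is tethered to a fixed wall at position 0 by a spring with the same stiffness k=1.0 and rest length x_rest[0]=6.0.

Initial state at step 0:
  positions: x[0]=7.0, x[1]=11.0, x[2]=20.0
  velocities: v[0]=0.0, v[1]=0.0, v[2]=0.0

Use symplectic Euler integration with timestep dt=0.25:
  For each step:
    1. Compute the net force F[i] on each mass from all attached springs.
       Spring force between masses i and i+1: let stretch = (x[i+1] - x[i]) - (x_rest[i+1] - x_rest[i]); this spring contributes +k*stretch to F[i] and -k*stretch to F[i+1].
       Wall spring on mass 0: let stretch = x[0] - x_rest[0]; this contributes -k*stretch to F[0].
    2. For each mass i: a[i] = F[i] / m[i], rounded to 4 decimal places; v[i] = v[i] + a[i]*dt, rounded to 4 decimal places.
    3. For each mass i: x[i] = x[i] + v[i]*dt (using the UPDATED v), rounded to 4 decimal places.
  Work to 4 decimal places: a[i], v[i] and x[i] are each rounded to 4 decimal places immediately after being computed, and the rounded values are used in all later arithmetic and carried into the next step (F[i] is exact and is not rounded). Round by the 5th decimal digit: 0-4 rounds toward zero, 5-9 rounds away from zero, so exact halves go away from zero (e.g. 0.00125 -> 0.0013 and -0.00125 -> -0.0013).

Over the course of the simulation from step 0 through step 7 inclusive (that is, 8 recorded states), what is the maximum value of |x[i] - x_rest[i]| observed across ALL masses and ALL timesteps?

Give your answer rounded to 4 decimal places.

Answer: 2.1263

Derivation:
Step 0: x=[7.0000 11.0000 20.0000] v=[0.0000 0.0000 0.0000]
Step 1: x=[6.8125 11.3125 19.8125] v=[-0.7500 1.2500 -0.7500]
Step 2: x=[6.4805 11.8750 19.4688] v=[-1.3281 2.2500 -1.3750]
Step 3: x=[6.0806 12.5750 19.0254] v=[-1.5996 2.7998 -1.7735]
Step 4: x=[5.7066 13.2722 18.5539] v=[-1.4962 2.7888 -1.8861]
Step 5: x=[5.4487 13.8267 18.1273] v=[-1.0315 2.2178 -1.7065]
Step 6: x=[5.3739 14.1263 17.8069] v=[-0.2992 1.1985 -1.2817]
Step 7: x=[5.5103 14.1089 17.6314] v=[0.5454 -0.0695 -0.7019]
Max displacement = 2.1263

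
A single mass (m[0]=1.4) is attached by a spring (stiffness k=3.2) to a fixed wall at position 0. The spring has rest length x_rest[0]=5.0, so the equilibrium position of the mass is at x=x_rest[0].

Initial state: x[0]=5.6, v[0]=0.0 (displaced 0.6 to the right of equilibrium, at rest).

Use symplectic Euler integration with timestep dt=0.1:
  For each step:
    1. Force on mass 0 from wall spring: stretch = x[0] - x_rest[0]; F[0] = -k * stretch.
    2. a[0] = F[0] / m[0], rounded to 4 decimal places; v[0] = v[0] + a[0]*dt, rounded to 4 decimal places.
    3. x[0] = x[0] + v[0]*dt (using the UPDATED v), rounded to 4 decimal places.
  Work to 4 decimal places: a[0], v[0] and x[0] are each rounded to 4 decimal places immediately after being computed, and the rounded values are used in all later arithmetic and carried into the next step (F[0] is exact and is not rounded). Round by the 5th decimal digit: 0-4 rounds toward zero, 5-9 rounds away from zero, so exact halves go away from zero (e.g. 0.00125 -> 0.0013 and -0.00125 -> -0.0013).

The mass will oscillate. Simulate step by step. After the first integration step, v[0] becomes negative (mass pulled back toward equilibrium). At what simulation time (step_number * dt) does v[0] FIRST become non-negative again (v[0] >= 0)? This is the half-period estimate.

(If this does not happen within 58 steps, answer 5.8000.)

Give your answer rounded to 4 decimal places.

Step 0: x=[5.6000] v=[0.0000]
Step 1: x=[5.5863] v=[-0.1371]
Step 2: x=[5.5592] v=[-0.2711]
Step 3: x=[5.5193] v=[-0.3989]
Step 4: x=[5.4675] v=[-0.5176]
Step 5: x=[5.4051] v=[-0.6245]
Step 6: x=[5.3334] v=[-0.7171]
Step 7: x=[5.2541] v=[-0.7933]
Step 8: x=[5.1690] v=[-0.8514]
Step 9: x=[5.0800] v=[-0.8900]
Step 10: x=[4.9892] v=[-0.9083]
Step 11: x=[4.8986] v=[-0.9058]
Step 12: x=[4.8103] v=[-0.8826]
Step 13: x=[4.7264] v=[-0.8392]
Step 14: x=[4.6487] v=[-0.7767]
Step 15: x=[4.5791] v=[-0.6964]
Step 16: x=[4.5191] v=[-0.6002]
Step 17: x=[4.4701] v=[-0.4903]
Step 18: x=[4.4332] v=[-0.3692]
Step 19: x=[4.4092] v=[-0.2397]
Step 20: x=[4.3987] v=[-0.1047]
Step 21: x=[4.4020] v=[0.0327]
First v>=0 after going negative at step 21, time=2.1000

Answer: 2.1000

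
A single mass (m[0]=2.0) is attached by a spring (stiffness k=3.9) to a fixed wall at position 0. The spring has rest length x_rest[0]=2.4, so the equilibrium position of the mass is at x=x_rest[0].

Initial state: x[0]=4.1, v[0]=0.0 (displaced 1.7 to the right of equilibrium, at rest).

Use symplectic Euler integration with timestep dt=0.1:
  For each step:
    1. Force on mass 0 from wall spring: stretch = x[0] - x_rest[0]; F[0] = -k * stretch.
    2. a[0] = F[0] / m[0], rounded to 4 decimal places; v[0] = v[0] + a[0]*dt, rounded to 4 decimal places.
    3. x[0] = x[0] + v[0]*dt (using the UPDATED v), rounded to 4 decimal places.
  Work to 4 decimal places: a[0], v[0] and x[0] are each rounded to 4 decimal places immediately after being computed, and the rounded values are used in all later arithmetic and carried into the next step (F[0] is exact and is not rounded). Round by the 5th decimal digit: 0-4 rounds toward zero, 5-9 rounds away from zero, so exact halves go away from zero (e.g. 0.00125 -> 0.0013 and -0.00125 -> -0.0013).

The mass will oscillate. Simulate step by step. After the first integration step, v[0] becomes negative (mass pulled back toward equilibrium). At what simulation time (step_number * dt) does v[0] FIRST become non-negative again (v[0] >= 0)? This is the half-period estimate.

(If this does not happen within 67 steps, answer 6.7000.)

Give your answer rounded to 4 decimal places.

Answer: 2.3000

Derivation:
Step 0: x=[4.1000] v=[0.0000]
Step 1: x=[4.0669] v=[-0.3315]
Step 2: x=[4.0012] v=[-0.6566]
Step 3: x=[3.9043] v=[-0.9688]
Step 4: x=[3.7781] v=[-1.2621]
Step 5: x=[3.6250] v=[-1.5308]
Step 6: x=[3.4480] v=[-1.7697]
Step 7: x=[3.2506] v=[-1.9741]
Step 8: x=[3.0366] v=[-2.1400]
Step 9: x=[2.8102] v=[-2.2641]
Step 10: x=[2.5758] v=[-2.3441]
Step 11: x=[2.3380] v=[-2.3784]
Step 12: x=[2.1014] v=[-2.3663]
Step 13: x=[1.8706] v=[-2.3081]
Step 14: x=[1.6501] v=[-2.2049]
Step 15: x=[1.4442] v=[-2.0587]
Step 16: x=[1.2570] v=[-1.8723]
Step 17: x=[1.0921] v=[-1.6494]
Step 18: x=[0.9527] v=[-1.3944]
Step 19: x=[0.8415] v=[-1.1122]
Step 20: x=[0.7607] v=[-0.8083]
Step 21: x=[0.7118] v=[-0.4886]
Step 22: x=[0.6959] v=[-0.1594]
Step 23: x=[0.7132] v=[0.1729]
First v>=0 after going negative at step 23, time=2.3000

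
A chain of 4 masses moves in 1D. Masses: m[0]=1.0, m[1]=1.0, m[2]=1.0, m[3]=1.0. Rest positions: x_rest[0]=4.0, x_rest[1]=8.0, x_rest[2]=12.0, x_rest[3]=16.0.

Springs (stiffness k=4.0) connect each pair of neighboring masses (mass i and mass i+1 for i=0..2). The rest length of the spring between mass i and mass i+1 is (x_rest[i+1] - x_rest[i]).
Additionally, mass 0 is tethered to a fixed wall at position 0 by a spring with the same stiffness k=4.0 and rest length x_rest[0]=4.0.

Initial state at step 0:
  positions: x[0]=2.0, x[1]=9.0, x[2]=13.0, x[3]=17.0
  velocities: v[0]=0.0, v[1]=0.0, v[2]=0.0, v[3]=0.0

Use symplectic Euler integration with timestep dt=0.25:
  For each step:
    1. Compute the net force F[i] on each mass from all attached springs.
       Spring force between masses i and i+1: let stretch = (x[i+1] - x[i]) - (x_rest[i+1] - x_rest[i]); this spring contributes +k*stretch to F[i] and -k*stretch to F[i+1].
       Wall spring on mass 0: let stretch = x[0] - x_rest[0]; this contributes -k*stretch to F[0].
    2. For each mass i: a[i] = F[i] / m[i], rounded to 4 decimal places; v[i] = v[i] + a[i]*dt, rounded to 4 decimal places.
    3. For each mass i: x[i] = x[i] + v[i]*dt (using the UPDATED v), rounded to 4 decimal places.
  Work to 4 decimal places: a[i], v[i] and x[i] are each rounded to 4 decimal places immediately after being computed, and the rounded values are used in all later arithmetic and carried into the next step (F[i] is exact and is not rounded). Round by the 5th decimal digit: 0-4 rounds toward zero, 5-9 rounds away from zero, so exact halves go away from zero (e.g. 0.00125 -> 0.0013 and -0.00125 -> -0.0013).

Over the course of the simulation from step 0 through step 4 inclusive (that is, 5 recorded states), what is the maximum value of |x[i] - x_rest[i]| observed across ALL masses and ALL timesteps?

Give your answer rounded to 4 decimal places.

Answer: 2.0156

Derivation:
Step 0: x=[2.0000 9.0000 13.0000 17.0000] v=[0.0000 0.0000 0.0000 0.0000]
Step 1: x=[3.2500 8.2500 13.0000 17.0000] v=[5.0000 -3.0000 0.0000 0.0000]
Step 2: x=[4.9375 7.4375 12.8125 17.0000] v=[6.7500 -3.2500 -0.7500 0.0000]
Step 3: x=[6.0156 7.3438 12.3281 16.9531] v=[4.3125 -0.3750 -1.9375 -0.1875]
Step 4: x=[5.9219 8.1641 11.7539 16.7500] v=[-0.3749 3.2811 -2.2968 -0.8125]
Max displacement = 2.0156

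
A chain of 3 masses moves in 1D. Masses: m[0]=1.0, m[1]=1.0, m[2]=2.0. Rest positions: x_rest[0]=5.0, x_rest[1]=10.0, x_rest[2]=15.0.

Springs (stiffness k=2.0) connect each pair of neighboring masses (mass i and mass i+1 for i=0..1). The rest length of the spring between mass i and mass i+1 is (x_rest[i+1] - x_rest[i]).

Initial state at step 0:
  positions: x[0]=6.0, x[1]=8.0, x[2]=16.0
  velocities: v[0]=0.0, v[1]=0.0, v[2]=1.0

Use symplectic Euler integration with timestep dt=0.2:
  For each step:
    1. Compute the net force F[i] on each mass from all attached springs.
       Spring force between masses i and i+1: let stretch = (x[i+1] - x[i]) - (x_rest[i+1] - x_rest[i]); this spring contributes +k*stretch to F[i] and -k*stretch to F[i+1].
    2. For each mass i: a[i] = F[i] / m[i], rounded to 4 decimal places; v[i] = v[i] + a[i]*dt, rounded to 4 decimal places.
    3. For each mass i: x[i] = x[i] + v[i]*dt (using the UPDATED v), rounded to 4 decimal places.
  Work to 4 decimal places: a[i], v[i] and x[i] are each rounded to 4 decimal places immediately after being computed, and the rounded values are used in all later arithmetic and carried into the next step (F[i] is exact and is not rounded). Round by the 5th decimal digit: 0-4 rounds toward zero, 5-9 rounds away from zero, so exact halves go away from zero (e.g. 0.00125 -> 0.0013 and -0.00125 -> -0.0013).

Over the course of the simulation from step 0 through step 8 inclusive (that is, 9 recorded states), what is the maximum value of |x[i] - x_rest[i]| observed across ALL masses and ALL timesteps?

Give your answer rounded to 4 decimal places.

Step 0: x=[6.0000 8.0000 16.0000] v=[0.0000 0.0000 1.0000]
Step 1: x=[5.7600 8.4800 16.0800] v=[-1.2000 2.4000 0.4000]
Step 2: x=[5.3376 9.3504 16.0560] v=[-2.1120 4.3520 -0.1200]
Step 3: x=[4.8362 10.4362 15.9638] v=[-2.5069 5.4291 -0.4611]
Step 4: x=[4.3828 11.5162 15.8505] v=[-2.2669 5.4001 -0.5666]
Step 5: x=[4.1001 12.3723 15.7638] v=[-1.4135 4.2805 -0.4335]
Step 6: x=[4.0792 12.8379 15.7414] v=[-0.1046 2.3282 -0.1118]
Step 7: x=[4.3590 12.8351 15.8029] v=[1.3989 -0.0139 0.3075]
Step 8: x=[4.9169 12.3917 15.9457] v=[2.7893 -2.2172 0.7139]
Max displacement = 2.8379

Answer: 2.8379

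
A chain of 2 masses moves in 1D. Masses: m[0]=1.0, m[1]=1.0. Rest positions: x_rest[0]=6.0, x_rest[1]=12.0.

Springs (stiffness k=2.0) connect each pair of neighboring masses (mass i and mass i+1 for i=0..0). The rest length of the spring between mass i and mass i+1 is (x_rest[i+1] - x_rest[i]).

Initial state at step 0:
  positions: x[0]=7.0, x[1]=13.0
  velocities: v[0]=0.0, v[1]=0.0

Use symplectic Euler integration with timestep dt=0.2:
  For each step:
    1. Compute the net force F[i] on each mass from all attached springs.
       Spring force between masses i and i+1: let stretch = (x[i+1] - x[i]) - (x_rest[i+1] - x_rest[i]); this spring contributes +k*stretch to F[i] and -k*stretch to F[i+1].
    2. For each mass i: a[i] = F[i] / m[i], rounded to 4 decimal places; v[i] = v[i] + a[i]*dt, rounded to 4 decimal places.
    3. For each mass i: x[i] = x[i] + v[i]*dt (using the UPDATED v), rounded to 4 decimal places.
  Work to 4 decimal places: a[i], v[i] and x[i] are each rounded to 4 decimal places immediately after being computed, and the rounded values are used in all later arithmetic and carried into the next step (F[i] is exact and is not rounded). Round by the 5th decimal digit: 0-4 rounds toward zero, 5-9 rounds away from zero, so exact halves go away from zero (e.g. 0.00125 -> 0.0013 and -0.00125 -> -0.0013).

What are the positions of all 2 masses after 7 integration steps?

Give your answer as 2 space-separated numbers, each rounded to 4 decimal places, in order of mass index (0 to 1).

Step 0: x=[7.0000 13.0000] v=[0.0000 0.0000]
Step 1: x=[7.0000 13.0000] v=[0.0000 0.0000]
Step 2: x=[7.0000 13.0000] v=[0.0000 0.0000]
Step 3: x=[7.0000 13.0000] v=[0.0000 0.0000]
Step 4: x=[7.0000 13.0000] v=[0.0000 0.0000]
Step 5: x=[7.0000 13.0000] v=[0.0000 0.0000]
Step 6: x=[7.0000 13.0000] v=[0.0000 0.0000]
Step 7: x=[7.0000 13.0000] v=[0.0000 0.0000]

Answer: 7.0000 13.0000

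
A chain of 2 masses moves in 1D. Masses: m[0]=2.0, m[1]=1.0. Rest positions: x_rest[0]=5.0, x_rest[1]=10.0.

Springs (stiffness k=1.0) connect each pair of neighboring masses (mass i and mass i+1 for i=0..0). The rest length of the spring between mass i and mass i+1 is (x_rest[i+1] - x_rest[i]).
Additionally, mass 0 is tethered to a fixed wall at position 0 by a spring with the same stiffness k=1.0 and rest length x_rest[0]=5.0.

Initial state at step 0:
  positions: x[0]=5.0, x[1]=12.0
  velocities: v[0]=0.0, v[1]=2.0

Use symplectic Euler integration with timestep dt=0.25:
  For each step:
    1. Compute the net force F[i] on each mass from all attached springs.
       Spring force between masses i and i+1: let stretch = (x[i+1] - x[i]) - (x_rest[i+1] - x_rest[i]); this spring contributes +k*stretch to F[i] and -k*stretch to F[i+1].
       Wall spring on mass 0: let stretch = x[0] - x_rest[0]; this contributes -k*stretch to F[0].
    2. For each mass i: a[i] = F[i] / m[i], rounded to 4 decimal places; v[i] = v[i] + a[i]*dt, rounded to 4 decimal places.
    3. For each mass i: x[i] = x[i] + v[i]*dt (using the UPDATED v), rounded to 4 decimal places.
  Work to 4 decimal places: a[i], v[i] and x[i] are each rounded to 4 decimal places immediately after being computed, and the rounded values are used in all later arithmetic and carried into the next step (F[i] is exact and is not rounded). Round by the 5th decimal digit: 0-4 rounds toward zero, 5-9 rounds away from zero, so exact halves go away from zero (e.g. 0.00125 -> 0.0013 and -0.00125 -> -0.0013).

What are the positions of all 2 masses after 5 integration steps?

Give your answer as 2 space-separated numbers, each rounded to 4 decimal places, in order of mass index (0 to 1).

Answer: 5.9604 12.4364

Derivation:
Step 0: x=[5.0000 12.0000] v=[0.0000 2.0000]
Step 1: x=[5.0625 12.3750] v=[0.2500 1.5000]
Step 2: x=[5.1953 12.6055] v=[0.5313 0.9219]
Step 3: x=[5.3974 12.6854] v=[0.8082 0.3194]
Step 4: x=[5.6585 12.6223] v=[1.0445 -0.2526]
Step 5: x=[5.9604 12.4364] v=[1.2077 -0.7436]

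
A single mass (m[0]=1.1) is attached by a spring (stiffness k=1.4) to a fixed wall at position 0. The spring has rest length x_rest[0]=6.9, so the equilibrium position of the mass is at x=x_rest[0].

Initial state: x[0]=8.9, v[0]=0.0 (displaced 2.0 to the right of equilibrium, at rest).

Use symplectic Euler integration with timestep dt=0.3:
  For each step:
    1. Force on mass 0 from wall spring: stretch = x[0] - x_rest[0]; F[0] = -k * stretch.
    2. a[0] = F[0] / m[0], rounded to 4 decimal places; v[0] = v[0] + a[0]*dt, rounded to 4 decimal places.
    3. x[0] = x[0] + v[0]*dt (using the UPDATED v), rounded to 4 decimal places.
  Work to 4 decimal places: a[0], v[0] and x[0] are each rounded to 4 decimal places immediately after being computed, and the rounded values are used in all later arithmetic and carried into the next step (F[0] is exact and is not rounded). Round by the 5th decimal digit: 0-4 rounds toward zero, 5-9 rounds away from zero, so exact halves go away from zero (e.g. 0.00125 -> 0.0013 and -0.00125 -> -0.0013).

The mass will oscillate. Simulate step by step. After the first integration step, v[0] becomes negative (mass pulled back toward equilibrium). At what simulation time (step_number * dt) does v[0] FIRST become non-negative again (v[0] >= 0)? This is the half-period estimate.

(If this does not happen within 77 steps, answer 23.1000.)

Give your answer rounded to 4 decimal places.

Step 0: x=[8.9000] v=[0.0000]
Step 1: x=[8.6709] v=[-0.7637]
Step 2: x=[8.2389] v=[-1.4399]
Step 3: x=[7.6536] v=[-1.9511]
Step 4: x=[6.9820] v=[-2.2388]
Step 5: x=[6.3010] v=[-2.2701]
Step 6: x=[5.6886] v=[-2.0414]
Step 7: x=[5.2149] v=[-1.5789]
Step 8: x=[4.9343] v=[-0.9355]
Step 9: x=[4.8788] v=[-0.1850]
Step 10: x=[5.0548] v=[0.5867]
First v>=0 after going negative at step 10, time=3.0000

Answer: 3.0000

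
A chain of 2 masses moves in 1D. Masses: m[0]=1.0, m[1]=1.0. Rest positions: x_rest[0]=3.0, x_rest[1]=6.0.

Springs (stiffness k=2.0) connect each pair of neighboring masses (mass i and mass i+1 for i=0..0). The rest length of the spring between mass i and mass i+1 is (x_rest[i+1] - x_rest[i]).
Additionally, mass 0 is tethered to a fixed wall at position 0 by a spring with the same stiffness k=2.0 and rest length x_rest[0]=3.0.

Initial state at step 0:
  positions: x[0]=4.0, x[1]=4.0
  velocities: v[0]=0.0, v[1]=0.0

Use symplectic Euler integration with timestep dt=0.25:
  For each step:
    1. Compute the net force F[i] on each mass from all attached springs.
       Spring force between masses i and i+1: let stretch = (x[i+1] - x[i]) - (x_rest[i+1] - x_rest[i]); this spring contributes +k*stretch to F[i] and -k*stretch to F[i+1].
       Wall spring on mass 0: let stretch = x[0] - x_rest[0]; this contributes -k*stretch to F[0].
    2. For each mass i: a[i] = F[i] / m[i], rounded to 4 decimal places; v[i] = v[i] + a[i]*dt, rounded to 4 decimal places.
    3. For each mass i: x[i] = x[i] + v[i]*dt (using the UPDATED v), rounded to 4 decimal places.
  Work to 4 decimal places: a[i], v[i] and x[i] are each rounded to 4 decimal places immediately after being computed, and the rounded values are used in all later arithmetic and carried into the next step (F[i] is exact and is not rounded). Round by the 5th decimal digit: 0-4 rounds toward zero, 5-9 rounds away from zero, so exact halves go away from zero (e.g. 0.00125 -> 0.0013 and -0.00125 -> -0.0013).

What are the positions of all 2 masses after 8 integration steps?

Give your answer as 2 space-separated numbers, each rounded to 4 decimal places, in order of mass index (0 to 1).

Step 0: x=[4.0000 4.0000] v=[0.0000 0.0000]
Step 1: x=[3.5000 4.3750] v=[-2.0000 1.5000]
Step 2: x=[2.6719 5.0156] v=[-3.3125 2.5625]
Step 3: x=[1.8028 5.7383] v=[-3.4766 2.8907]
Step 4: x=[1.2002 6.3441] v=[-2.4103 2.4230]
Step 5: x=[1.0906 6.6819] v=[-0.4385 1.3511]
Step 6: x=[1.5436 6.6958] v=[1.8119 0.0555]
Step 7: x=[2.4477 6.4407] v=[3.6162 -1.0206]
Step 8: x=[3.5449 6.0614] v=[4.3889 -1.5171]

Answer: 3.5449 6.0614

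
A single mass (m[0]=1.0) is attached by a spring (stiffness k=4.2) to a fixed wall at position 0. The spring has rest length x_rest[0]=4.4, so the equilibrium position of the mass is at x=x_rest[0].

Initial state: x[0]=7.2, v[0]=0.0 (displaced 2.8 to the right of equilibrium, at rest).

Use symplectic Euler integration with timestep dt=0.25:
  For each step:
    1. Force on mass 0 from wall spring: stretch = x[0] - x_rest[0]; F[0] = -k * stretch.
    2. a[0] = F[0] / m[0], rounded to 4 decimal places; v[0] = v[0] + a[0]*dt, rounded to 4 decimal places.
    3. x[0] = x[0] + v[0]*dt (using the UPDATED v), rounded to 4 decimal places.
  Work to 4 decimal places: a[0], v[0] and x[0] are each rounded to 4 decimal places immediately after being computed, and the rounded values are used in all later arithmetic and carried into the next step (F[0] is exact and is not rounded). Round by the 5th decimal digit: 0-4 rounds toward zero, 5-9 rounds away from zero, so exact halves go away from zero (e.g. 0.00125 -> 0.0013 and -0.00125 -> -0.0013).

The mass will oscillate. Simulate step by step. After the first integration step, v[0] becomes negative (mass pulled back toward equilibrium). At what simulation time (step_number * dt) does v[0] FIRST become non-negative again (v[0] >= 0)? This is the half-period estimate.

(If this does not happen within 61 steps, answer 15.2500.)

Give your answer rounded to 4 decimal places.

Answer: 1.7500

Derivation:
Step 0: x=[7.2000] v=[0.0000]
Step 1: x=[6.4650] v=[-2.9400]
Step 2: x=[5.1879] v=[-5.1083]
Step 3: x=[3.7040] v=[-5.9356]
Step 4: x=[2.4028] v=[-5.2048]
Step 5: x=[1.6259] v=[-3.1078]
Step 6: x=[1.5772] v=[-0.1950]
Step 7: x=[2.2695] v=[2.7690]
First v>=0 after going negative at step 7, time=1.7500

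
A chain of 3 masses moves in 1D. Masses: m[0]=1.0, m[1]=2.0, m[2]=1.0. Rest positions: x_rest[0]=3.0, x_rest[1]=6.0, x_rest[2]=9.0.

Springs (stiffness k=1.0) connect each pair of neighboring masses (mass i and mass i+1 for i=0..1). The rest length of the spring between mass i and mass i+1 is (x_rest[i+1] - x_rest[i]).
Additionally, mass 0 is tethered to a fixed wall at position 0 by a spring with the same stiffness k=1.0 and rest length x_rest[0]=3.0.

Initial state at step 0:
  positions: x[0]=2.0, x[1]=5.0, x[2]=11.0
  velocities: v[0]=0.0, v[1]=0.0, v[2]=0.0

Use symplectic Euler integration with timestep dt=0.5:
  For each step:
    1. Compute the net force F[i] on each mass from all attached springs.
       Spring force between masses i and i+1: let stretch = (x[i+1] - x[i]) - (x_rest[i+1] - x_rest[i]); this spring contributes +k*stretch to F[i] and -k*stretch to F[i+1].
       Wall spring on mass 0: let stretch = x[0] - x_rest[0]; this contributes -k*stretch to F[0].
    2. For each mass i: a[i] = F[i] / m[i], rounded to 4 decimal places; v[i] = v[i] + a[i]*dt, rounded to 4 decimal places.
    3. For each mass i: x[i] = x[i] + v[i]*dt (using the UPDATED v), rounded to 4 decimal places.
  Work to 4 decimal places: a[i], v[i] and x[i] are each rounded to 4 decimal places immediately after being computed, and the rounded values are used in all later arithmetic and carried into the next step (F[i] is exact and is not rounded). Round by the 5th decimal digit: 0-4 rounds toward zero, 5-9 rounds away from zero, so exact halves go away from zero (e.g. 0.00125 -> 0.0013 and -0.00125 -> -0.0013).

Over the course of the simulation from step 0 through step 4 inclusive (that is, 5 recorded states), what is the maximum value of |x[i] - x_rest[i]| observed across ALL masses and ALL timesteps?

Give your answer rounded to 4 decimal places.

Answer: 2.0019

Derivation:
Step 0: x=[2.0000 5.0000 11.0000] v=[0.0000 0.0000 0.0000]
Step 1: x=[2.2500 5.3750 10.2500] v=[0.5000 0.7500 -1.5000]
Step 2: x=[2.7188 5.9688 9.0313] v=[0.9375 1.1875 -2.4375]
Step 3: x=[3.3204 6.5391 7.7969] v=[1.2031 1.1406 -2.4688]
Step 4: x=[3.8966 6.8643 6.9981] v=[1.1523 0.6504 -1.5977]
Max displacement = 2.0019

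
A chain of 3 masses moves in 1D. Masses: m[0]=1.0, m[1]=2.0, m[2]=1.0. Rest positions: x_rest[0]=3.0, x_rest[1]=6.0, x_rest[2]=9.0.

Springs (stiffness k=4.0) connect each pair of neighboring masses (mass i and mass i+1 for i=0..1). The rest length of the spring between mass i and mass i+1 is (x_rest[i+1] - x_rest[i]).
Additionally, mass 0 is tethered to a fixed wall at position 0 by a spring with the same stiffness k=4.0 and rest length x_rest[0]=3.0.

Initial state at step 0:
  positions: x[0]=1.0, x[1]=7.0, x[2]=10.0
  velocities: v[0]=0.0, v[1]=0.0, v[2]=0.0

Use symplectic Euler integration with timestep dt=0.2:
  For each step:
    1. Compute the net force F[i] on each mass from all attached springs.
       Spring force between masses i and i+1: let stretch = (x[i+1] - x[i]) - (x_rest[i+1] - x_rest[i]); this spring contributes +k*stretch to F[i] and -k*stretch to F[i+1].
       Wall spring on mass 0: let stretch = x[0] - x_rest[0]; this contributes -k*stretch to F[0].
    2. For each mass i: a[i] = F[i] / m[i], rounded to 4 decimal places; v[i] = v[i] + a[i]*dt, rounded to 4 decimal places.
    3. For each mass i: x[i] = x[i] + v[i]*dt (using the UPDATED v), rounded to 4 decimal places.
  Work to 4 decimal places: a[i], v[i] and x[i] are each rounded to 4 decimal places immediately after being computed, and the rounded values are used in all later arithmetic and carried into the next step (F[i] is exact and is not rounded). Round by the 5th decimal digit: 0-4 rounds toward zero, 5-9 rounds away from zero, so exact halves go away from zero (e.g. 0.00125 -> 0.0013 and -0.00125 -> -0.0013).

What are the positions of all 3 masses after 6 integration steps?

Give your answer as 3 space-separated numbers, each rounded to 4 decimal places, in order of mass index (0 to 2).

Answer: 4.7529 6.2297 8.7800

Derivation:
Step 0: x=[1.0000 7.0000 10.0000] v=[0.0000 0.0000 0.0000]
Step 1: x=[1.8000 6.7600 10.0000] v=[4.0000 -1.2000 0.0000]
Step 2: x=[3.1056 6.3824 9.9616] v=[6.5280 -1.8880 -0.1920]
Step 3: x=[4.4386 6.0290 9.8305] v=[6.6650 -1.7670 -0.6554]
Step 4: x=[5.3159 5.8525 9.5712] v=[4.3864 -0.8826 -1.2966]
Step 5: x=[5.4285 5.9305 9.1969] v=[0.5630 0.3902 -1.8716]
Step 6: x=[4.7529 6.2297 8.7800] v=[-3.3782 1.4960 -2.0847]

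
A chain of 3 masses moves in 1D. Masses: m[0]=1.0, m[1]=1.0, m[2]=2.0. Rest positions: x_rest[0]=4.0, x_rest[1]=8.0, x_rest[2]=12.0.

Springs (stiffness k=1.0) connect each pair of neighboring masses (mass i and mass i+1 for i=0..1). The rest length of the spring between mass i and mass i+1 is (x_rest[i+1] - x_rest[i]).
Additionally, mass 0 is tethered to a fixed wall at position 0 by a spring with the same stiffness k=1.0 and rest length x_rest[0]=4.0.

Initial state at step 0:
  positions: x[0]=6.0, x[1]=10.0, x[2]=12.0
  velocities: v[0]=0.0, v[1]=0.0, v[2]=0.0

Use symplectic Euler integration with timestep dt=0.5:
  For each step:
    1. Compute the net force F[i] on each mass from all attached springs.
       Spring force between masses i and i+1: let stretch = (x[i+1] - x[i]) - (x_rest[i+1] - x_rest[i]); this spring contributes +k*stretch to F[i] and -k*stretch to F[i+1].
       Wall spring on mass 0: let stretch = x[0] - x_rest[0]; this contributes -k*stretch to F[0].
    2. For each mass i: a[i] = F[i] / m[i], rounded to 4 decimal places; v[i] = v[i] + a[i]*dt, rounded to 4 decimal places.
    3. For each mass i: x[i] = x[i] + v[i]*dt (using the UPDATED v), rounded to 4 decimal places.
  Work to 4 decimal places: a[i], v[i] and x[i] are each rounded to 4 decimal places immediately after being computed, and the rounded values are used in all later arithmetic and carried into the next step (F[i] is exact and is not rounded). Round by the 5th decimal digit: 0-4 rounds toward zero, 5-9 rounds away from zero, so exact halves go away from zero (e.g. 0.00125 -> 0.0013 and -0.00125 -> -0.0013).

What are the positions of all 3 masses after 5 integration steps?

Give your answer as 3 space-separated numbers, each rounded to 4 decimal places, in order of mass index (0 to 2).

Answer: 2.3333 7.0558 13.3249

Derivation:
Step 0: x=[6.0000 10.0000 12.0000] v=[0.0000 0.0000 0.0000]
Step 1: x=[5.5000 9.5000 12.2500] v=[-1.0000 -1.0000 0.5000]
Step 2: x=[4.6250 8.6875 12.6563] v=[-1.7500 -1.6250 0.8125]
Step 3: x=[3.6094 7.8516 13.0665] v=[-2.0313 -1.6719 0.8203]
Step 4: x=[2.7520 7.2588 13.3248] v=[-1.7149 -1.1856 0.5166]
Step 5: x=[2.3333 7.0558 13.3249] v=[-0.8375 -0.4060 0.0001]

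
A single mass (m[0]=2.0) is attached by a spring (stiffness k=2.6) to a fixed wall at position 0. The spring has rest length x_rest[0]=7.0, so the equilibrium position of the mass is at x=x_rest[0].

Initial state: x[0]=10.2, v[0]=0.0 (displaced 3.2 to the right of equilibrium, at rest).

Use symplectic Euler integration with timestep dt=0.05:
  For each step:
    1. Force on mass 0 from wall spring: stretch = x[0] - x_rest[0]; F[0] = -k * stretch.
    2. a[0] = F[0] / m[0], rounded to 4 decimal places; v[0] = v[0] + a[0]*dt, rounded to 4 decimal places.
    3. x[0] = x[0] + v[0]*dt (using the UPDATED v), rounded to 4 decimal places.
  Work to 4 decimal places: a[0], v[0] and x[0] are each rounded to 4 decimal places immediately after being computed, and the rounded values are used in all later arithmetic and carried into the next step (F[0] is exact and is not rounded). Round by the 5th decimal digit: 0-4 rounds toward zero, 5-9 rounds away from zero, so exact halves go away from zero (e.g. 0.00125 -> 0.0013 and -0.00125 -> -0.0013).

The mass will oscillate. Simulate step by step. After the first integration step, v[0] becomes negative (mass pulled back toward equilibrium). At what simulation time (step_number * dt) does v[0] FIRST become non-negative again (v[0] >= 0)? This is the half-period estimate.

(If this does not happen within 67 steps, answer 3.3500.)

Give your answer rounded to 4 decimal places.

Step 0: x=[10.2000] v=[0.0000]
Step 1: x=[10.1896] v=[-0.2080]
Step 2: x=[10.1688] v=[-0.4153]
Step 3: x=[10.1377] v=[-0.6213]
Step 4: x=[10.0964] v=[-0.8253]
Step 5: x=[10.0451] v=[-1.0266]
Step 6: x=[9.9839] v=[-1.2245]
Step 7: x=[9.9130] v=[-1.4185]
Step 8: x=[9.8326] v=[-1.6078]
Step 9: x=[9.7430] v=[-1.7919]
Step 10: x=[9.6445] v=[-1.9702]
Step 11: x=[9.5374] v=[-2.1421]
Step 12: x=[9.4221] v=[-2.3070]
Step 13: x=[9.2989] v=[-2.4644]
Step 14: x=[9.1682] v=[-2.6138]
Step 15: x=[9.0305] v=[-2.7547]
Step 16: x=[8.8862] v=[-2.8867]
Step 17: x=[8.7357] v=[-3.0093]
Step 18: x=[8.5796] v=[-3.1221]
Step 19: x=[8.4184] v=[-3.2248]
Step 20: x=[8.2526] v=[-3.3170]
Step 21: x=[8.0827] v=[-3.3984]
Step 22: x=[7.9093] v=[-3.4688]
Step 23: x=[7.7329] v=[-3.5279]
Step 24: x=[7.5541] v=[-3.5755]
Step 25: x=[7.3735] v=[-3.6115]
Step 26: x=[7.1917] v=[-3.6358]
Step 27: x=[7.0093] v=[-3.6483]
Step 28: x=[6.8269] v=[-3.6489]
Step 29: x=[6.6450] v=[-3.6377]
Step 30: x=[6.4643] v=[-3.6146]
Step 31: x=[6.2853] v=[-3.5798]
Step 32: x=[6.1086] v=[-3.5333]
Step 33: x=[5.9348] v=[-3.4754]
Step 34: x=[5.7645] v=[-3.4062]
Step 35: x=[5.5982] v=[-3.3259]
Step 36: x=[5.4365] v=[-3.2348]
Step 37: x=[5.2798] v=[-3.1332]
Step 38: x=[5.1287] v=[-3.0214]
Step 39: x=[4.9837] v=[-2.8998]
Step 40: x=[4.8453] v=[-2.7687]
Step 41: x=[4.7139] v=[-2.6286]
Step 42: x=[4.5899] v=[-2.4800]
Step 43: x=[4.4737] v=[-2.3233]
Step 44: x=[4.3657] v=[-2.1591]
Step 45: x=[4.2663] v=[-1.9879]
Step 46: x=[4.1758] v=[-1.8102]
Step 47: x=[4.0945] v=[-1.6266]
Step 48: x=[4.0226] v=[-1.4377]
Step 49: x=[3.9604] v=[-1.2442]
Step 50: x=[3.9081] v=[-1.0466]
Step 51: x=[3.8658] v=[-0.8456]
Step 52: x=[3.8337] v=[-0.6419]
Step 53: x=[3.8119] v=[-0.4361]
Step 54: x=[3.8005] v=[-0.2289]
Step 55: x=[3.7995] v=[-0.0209]
Step 56: x=[3.8089] v=[0.1871]
First v>=0 after going negative at step 56, time=2.8000

Answer: 2.8000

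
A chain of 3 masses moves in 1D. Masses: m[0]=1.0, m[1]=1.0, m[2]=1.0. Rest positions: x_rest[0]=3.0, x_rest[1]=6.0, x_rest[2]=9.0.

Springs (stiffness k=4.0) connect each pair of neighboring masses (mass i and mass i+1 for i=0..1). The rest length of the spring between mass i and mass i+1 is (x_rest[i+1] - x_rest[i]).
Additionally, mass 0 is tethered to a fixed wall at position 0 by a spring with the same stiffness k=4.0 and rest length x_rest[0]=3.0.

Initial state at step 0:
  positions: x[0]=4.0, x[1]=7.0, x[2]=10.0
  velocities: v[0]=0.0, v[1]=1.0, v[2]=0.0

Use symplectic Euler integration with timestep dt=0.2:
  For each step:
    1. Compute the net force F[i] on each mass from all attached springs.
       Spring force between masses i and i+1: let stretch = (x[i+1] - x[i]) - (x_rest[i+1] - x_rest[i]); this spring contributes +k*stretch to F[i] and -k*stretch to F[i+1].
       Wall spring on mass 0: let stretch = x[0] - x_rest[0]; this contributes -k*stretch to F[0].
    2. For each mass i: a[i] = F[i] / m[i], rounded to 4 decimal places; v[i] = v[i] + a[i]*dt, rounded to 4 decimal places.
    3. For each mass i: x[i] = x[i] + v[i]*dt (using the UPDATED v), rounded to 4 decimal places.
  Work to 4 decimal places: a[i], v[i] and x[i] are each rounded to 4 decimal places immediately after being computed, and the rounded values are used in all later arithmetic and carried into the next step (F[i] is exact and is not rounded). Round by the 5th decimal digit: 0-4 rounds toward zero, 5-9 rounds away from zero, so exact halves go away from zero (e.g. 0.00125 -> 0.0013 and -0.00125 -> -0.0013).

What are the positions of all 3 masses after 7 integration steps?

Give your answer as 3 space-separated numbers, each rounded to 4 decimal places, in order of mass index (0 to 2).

Step 0: x=[4.0000 7.0000 10.0000] v=[0.0000 1.0000 0.0000]
Step 1: x=[3.8400 7.2000 10.0000] v=[-0.8000 1.0000 0.0000]
Step 2: x=[3.6032 7.3104 10.0320] v=[-1.1840 0.5520 0.1600]
Step 3: x=[3.3830 7.2631 10.1085] v=[-1.1008 -0.2365 0.3827]
Step 4: x=[3.2424 7.0502 10.2098] v=[-0.7031 -1.0643 0.5064]
Step 5: x=[3.1922 6.7336 10.2855] v=[-0.2508 -1.5829 0.3787]
Step 6: x=[3.1979 6.4187 10.2729] v=[0.0286 -1.5745 -0.0628]
Step 7: x=[3.2073 6.2051 10.1237] v=[0.0469 -1.0678 -0.7462]

Answer: 3.2073 6.2051 10.1237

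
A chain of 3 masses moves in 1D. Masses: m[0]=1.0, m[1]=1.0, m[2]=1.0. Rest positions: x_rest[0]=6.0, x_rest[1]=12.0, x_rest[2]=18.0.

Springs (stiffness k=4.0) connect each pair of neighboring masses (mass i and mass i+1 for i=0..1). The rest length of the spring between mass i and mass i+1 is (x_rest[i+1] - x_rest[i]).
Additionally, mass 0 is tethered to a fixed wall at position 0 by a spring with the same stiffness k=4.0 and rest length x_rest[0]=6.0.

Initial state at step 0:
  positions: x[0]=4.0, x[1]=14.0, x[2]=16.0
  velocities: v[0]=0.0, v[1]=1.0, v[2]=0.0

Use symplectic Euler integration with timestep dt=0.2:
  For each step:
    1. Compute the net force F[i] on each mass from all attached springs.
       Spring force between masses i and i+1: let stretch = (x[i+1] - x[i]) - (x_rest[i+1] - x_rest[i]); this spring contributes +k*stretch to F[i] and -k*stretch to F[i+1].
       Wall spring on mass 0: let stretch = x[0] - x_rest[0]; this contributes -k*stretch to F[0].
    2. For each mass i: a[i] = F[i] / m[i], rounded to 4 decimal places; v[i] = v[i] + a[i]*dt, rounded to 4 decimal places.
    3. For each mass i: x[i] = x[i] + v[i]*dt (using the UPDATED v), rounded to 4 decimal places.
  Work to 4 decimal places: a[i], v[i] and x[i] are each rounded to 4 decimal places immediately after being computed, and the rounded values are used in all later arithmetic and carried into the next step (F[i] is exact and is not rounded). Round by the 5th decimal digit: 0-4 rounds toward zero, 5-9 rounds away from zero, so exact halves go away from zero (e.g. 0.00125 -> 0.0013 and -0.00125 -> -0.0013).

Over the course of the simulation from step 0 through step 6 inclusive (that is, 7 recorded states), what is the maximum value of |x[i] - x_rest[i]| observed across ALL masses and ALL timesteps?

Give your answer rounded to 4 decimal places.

Answer: 2.7174

Derivation:
Step 0: x=[4.0000 14.0000 16.0000] v=[0.0000 1.0000 0.0000]
Step 1: x=[4.9600 12.9200 16.6400] v=[4.8000 -5.4000 3.2000]
Step 2: x=[6.4000 11.1616 17.6448] v=[7.2000 -8.7920 5.0240]
Step 3: x=[7.5779 9.6787 18.5723] v=[5.8893 -7.4147 4.6374]
Step 4: x=[7.8794 9.2826 19.0368] v=[1.5076 -1.9805 2.3225]
Step 5: x=[7.1447 10.2227 18.9006] v=[-3.6734 4.7003 -0.6809]
Step 6: x=[5.7593 12.0587 18.3360] v=[-6.9268 9.1802 -2.8232]
Max displacement = 2.7174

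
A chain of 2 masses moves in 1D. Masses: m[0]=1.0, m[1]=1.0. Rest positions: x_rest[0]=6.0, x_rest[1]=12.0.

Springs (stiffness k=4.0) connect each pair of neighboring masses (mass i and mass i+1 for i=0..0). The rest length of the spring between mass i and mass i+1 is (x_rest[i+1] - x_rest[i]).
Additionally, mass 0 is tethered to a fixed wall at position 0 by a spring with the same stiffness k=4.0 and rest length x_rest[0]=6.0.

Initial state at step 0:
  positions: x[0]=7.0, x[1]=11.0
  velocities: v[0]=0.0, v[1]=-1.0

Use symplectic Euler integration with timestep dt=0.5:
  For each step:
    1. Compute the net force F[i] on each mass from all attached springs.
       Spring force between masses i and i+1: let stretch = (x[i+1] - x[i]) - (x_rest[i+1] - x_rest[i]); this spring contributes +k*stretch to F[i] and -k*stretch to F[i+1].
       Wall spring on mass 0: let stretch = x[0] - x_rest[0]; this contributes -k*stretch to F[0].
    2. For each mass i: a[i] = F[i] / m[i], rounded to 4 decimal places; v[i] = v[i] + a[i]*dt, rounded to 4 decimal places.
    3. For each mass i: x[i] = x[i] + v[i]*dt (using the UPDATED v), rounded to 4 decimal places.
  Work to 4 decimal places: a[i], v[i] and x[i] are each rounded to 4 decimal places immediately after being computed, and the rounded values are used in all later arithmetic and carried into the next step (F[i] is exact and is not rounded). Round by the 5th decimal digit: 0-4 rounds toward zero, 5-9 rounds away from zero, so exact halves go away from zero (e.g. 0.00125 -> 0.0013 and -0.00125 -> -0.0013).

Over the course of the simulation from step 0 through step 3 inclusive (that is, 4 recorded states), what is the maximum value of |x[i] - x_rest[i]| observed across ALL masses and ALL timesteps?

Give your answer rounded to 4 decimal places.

Step 0: x=[7.0000 11.0000] v=[0.0000 -1.0000]
Step 1: x=[4.0000 12.5000] v=[-6.0000 3.0000]
Step 2: x=[5.5000 11.5000] v=[3.0000 -2.0000]
Step 3: x=[7.5000 10.5000] v=[4.0000 -2.0000]
Max displacement = 2.0000

Answer: 2.0000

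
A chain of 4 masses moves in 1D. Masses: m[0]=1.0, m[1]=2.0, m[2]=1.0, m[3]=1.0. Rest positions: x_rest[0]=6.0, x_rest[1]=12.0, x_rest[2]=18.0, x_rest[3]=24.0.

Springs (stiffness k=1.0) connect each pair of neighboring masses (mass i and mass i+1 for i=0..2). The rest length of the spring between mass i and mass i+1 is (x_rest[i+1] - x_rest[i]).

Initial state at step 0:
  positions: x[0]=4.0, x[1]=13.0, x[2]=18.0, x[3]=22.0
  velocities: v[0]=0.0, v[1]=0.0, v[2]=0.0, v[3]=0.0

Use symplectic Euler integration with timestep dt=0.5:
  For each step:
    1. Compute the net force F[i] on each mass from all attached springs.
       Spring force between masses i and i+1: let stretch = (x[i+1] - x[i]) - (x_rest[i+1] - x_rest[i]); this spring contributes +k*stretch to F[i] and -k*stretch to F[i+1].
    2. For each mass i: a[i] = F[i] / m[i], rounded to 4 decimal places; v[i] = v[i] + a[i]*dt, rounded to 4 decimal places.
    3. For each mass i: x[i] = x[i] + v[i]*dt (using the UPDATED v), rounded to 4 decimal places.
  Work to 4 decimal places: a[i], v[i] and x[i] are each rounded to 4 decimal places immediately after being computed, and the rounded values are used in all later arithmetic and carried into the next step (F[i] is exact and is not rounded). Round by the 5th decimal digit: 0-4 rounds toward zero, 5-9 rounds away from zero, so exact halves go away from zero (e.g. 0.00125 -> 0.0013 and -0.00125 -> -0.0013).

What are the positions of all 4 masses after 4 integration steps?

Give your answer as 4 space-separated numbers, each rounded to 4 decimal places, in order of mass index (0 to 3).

Step 0: x=[4.0000 13.0000 18.0000 22.0000] v=[0.0000 0.0000 0.0000 0.0000]
Step 1: x=[4.7500 12.5000 17.7500 22.5000] v=[1.5000 -1.0000 -0.5000 1.0000]
Step 2: x=[5.9375 11.6875 17.3750 23.3125] v=[2.3750 -1.6250 -0.7500 1.6250]
Step 3: x=[7.0625 10.8672 17.0625 24.1407] v=[2.2500 -1.6407 -0.6250 1.6563]
Step 4: x=[7.6387 10.3457 16.9707 24.6993] v=[1.1524 -1.0431 -0.1836 1.1172]

Answer: 7.6387 10.3457 16.9707 24.6993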